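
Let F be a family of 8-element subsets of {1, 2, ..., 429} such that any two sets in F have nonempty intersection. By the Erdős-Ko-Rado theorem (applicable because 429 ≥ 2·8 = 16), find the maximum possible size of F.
max |F| = C(428, 7) = 496887774778680

The Erdős-Ko-Rado theorem states: for n ≥ 2k, an intersecting family of k-subsets of an n-element set has size at most C(n − 1, k − 1), with equality for 'star' families {A ⊆ [n] : |A| = k, i ∈ A} (fix an element i). For n = 429, k = 8: C(428, 7) = 496887774778680.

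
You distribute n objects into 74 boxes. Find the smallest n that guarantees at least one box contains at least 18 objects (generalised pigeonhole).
n = (18 − 1)·74 + 1 = 1259

By the generalised pigeonhole principle, to guarantee some box contains ≥ r objects we need more than (r − 1) · k objects total. Threshold: n = (r − 1) · k + 1. With r = 18 and k = 74: n = 17 · 74 + 1 = 1258 + 1 = 1259. For n = 1258 = 17 · 74, we can put exactly 17 objects in every box, avoiding 18 in any single one — so 1259 is tight.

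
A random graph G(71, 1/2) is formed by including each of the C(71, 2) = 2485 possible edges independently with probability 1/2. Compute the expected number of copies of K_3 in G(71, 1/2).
E[# K_3] = C(71, 3) · (1/2)^C(3, 2) = 57155 / 2^3 = 7144.375

For each 3-subset S of vertices (there are C(71, 3) = 57155 such S), let X_S = 1 if S induces a K_3 (all C(3, 2) = 3 edges present). Then P(X_S = 1) = (1/2)^3 = 1/8. By linearity of expectation, E[# K_3] = C(71, 3) · (1/2)^3 = 57155 / 8 = 7144.375.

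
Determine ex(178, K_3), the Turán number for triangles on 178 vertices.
ex(178, K_3) = ⌊178^2/4⌋ = 7921

Mantel (1907): a triangle-free graph on n vertices has at most ⌊n^2/4⌋ edges, with equality for the complete bipartite graph K_{⌊n/2⌋, ⌈n/2⌉}. For n = 178: ⌊178^2/4⌋ = ⌊31684/4⌋ = 7921. The extremal graph is K_{89, 89}, which has 89·89 = 7921 edges.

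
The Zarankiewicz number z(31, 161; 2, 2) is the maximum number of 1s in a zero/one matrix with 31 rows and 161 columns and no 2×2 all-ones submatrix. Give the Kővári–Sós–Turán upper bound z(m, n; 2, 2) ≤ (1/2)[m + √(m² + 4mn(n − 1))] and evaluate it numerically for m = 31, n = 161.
z(31, 161; 2, 2) ≤ (1/2)[31 + √(31² + 4·31·161·160)] = (1/2)[31 + √3195201] = 909.2563

Kővári–Sós–Turán: let r_1, ..., r_31 be the row sums and z = Σ r_i the total number of 1s. Each pair of columns can share at most one row with both entries 1 (else a 2×2 all-ones block appears), so Σ_i C(r_i, 2) ≤ C(161, 2) = 12880. By convexity Σ_i C(r_i, 2) ≥ 31·C(z/31, 2) = z(z − 31)/(2·31), giving z² − 31z − 31·161·160 ≤ 0 and hence z ≤ (1/2)[31 + √(961 + 4·798560)] = (1/2)[31 + √3195201] ≈ (1/2)(31 + 1787.5125) = 909.2563.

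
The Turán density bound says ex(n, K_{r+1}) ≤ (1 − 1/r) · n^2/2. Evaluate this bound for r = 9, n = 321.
Turán density bound = (8/9) · 321^2/2 = 45796

Turán's theorem: ex(n, K_{r+1}) is achieved by the complete r-partite Turán graph T(n, r) with parts as balanced as possible, and is at most (1 − 1/r) · n^2/2. For r = 9, n = 321: the density bound is (8/9) · 103041/2 = 45796. The integer-valued extremum is e(T(321, 9)) = 45795, which is strictly less than the density bound 45796 since 9 ∤ 321 (the parts of T(321, 9) cannot all be equal).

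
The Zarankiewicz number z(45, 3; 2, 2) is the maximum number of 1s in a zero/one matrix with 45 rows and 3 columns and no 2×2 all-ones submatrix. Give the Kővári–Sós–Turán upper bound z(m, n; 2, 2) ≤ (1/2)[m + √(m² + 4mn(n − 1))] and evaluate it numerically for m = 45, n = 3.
z(45, 3; 2, 2) ≤ (1/2)[45 + √(45² + 4·45·3·2)] = (1/2)[45 + √3105] = 50.3613

Kővári–Sós–Turán: let r_1, ..., r_45 be the row sums and z = Σ r_i the total number of 1s. Each pair of columns can share at most one row with both entries 1 (else a 2×2 all-ones block appears), so Σ_i C(r_i, 2) ≤ C(3, 2) = 3. By convexity Σ_i C(r_i, 2) ≥ 45·C(z/45, 2) = z(z − 45)/(2·45), giving z² − 45z − 45·3·2 ≤ 0 and hence z ≤ (1/2)[45 + √(2025 + 4·270)] = (1/2)[45 + √3105] ≈ (1/2)(45 + 55.7225) = 50.3613.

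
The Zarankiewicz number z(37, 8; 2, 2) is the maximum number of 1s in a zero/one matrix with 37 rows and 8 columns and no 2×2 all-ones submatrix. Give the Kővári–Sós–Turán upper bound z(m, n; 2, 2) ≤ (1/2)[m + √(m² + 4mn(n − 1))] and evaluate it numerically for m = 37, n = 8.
z(37, 8; 2, 2) ≤ (1/2)[37 + √(37² + 4·37·8·7)] = (1/2)[37 + √9657] = 67.635

Kővári–Sós–Turán: let r_1, ..., r_37 be the row sums and z = Σ r_i the total number of 1s. Each pair of columns can share at most one row with both entries 1 (else a 2×2 all-ones block appears), so Σ_i C(r_i, 2) ≤ C(8, 2) = 28. By convexity Σ_i C(r_i, 2) ≥ 37·C(z/37, 2) = z(z − 37)/(2·37), giving z² − 37z − 37·8·7 ≤ 0 and hence z ≤ (1/2)[37 + √(1369 + 4·2072)] = (1/2)[37 + √9657] ≈ (1/2)(37 + 98.27) = 67.635.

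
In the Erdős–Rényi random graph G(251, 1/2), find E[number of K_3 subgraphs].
E[# K_3] = C(251, 3) · (1/2)^C(3, 2) = 2604125 / 2^3 = 325515.625

For each 3-subset S of vertices (there are C(251, 3) = 2604125 such S), let X_S = 1 if S induces a K_3 (all C(3, 2) = 3 edges present). Then P(X_S = 1) = (1/2)^3 = 1/8. By linearity of expectation, E[# K_3] = C(251, 3) · (1/2)^3 = 2604125 / 8 = 325515.625.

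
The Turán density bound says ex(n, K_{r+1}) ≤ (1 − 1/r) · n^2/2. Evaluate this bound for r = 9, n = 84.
Turán density bound = (8/9) · 84^2/2 = 3136

Turán's theorem: ex(n, K_{r+1}) is achieved by the complete r-partite Turán graph T(n, r) with parts as balanced as possible, and is at most (1 − 1/r) · n^2/2. For r = 9, n = 84: the density bound is (8/9) · 7056/2 = 3136. The integer-valued extremum is e(T(84, 9)) = 3135, which is strictly less than the density bound 3136 since 9 ∤ 84 (the parts of T(84, 9) cannot all be equal).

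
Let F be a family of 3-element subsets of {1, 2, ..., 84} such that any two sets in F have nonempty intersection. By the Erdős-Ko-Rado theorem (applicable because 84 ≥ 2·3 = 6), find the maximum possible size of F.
max |F| = C(83, 2) = 3403

The Erdős-Ko-Rado theorem states: for n ≥ 2k, an intersecting family of k-subsets of an n-element set has size at most C(n − 1, k − 1), with equality for 'star' families {A ⊆ [n] : |A| = k, i ∈ A} (fix an element i). For n = 84, k = 3: C(83, 2) = 3403.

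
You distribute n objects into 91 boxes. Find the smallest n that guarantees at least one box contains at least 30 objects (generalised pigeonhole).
n = (30 − 1)·91 + 1 = 2640

By the generalised pigeonhole principle, to guarantee some box contains ≥ r objects we need more than (r − 1) · k objects total. Threshold: n = (r − 1) · k + 1. With r = 30 and k = 91: n = 29 · 91 + 1 = 2639 + 1 = 2640. For n = 2639 = 29 · 91, we can put exactly 29 objects in every box, avoiding 30 in any single one — so 2640 is tight.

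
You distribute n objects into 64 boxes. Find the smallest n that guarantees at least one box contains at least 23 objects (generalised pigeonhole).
n = (23 − 1)·64 + 1 = 1409

By the generalised pigeonhole principle, to guarantee some box contains ≥ r objects we need more than (r − 1) · k objects total. Threshold: n = (r − 1) · k + 1. With r = 23 and k = 64: n = 22 · 64 + 1 = 1408 + 1 = 1409. For n = 1408 = 22 · 64, we can put exactly 22 objects in every box, avoiding 23 in any single one — so 1409 is tight.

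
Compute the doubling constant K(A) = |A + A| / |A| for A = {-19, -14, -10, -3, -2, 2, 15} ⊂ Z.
K = |A + A| / |A| = 25/7

Enumerate A + A = {a + b : a, b ∈ A}. With |A| = 7, there are |A|^2 = 49 ordered sum pairs; collecting distinct values, A + A = {-38, -33, -29, -28, -24, -22, -21, -20, -17, -16, -13, -12, -8, -6, -5, -4, -1, 0, 1, 4, 5, 12, 13, 17, 30}, so |A + A| = 25. Thus K = 25/7. For comparison, the minimum possible |A + A| over all 7-element sets is 2·7 − 1 = 13 (so min K = 13/7), attained only by arithmetic progressions.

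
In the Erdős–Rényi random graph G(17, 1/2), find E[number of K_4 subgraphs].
E[# K_4] = C(17, 4) · (1/2)^C(4, 2) = 2380 / 2^6 = 595/16 = 37.1875

For each 4-subset S of vertices (there are C(17, 4) = 2380 such S), let X_S = 1 if S induces a K_4 (all C(4, 2) = 6 edges present). Then P(X_S = 1) = (1/2)^6 = 1/64. By linearity of expectation, E[# K_4] = C(17, 4) · (1/2)^6 = 2380 / 64 = 595/16 = 37.1875.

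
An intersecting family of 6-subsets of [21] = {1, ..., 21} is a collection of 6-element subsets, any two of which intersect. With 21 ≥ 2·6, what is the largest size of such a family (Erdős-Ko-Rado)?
max |F| = C(20, 5) = 15504

Erdős-Ko-Rado (1961): when n ≥ 2k, max |F| = C(n−1, k−1). The bound is attained by the star {A : i ∈ A} for any fixed i ∈ [n]. Here C(21−1, 6−1) = C(20, 5) = 15504.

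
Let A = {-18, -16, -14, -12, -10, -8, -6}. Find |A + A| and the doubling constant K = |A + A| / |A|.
K = |A + A| / |A| = 13/7

Enumerate A + A = {a + b : a, b ∈ A}. With |A| = 7, there are |A|^2 = 49 ordered sum pairs; collecting distinct values, A + A = {-36, -34, -32, -30, -28, -26, -24, -22, -20, -18, -16, -14, -12}, so |A + A| = 13. Thus K = 13/7. Here |A + A| = 2|A| − 1 = 13, the minimum possible — so K = 13/7 is minimal, which holds iff A is an arithmetic progression.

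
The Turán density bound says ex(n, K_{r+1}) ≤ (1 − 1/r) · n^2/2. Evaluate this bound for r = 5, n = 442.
Turán density bound = (4/5) · 442^2/2 = 390728/5 ≈ 78145.6

Turán's theorem: ex(n, K_{r+1}) is achieved by the complete r-partite Turán graph T(n, r) with parts as balanced as possible, and is at most (1 − 1/r) · n^2/2. For r = 5, n = 442: the density bound is (4/5) · 195364/2 = 390728/5 ≈ 78145.6. The integer-valued extremum is e(T(442, 5)) = 78145, which is strictly less than the density bound 390728/5 since 5 ∤ 442 (the parts of T(442, 5) cannot all be equal).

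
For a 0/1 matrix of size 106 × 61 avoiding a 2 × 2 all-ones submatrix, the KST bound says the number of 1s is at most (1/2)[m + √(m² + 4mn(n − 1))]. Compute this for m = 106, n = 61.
z(106, 61; 2, 2) ≤ (1/2)[106 + √(106² + 4·106·61·60)] = (1/2)[106 + √1563076] = 678.1152

Kővári–Sós–Turán: let r_1, ..., r_106 be the row sums and z = Σ r_i the total number of 1s. Each pair of columns can share at most one row with both entries 1 (else a 2×2 all-ones block appears), so Σ_i C(r_i, 2) ≤ C(61, 2) = 1830. By convexity Σ_i C(r_i, 2) ≥ 106·C(z/106, 2) = z(z − 106)/(2·106), giving z² − 106z − 106·61·60 ≤ 0 and hence z ≤ (1/2)[106 + √(11236 + 4·387960)] = (1/2)[106 + √1563076] ≈ (1/2)(106 + 1250.2304) = 678.1152.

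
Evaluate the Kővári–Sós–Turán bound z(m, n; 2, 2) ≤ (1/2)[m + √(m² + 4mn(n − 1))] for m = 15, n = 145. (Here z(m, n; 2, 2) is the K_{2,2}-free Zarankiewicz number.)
z(15, 145; 2, 2) ≤ (1/2)[15 + √(15² + 4·15·145·144)] = (1/2)[15 + √1253025] = 567.193

Kővári–Sós–Turán: let r_1, ..., r_15 be the row sums and z = Σ r_i the total number of 1s. Each pair of columns can share at most one row with both entries 1 (else a 2×2 all-ones block appears), so Σ_i C(r_i, 2) ≤ C(145, 2) = 10440. By convexity Σ_i C(r_i, 2) ≥ 15·C(z/15, 2) = z(z − 15)/(2·15), giving z² − 15z − 15·145·144 ≤ 0 and hence z ≤ (1/2)[15 + √(225 + 4·313200)] = (1/2)[15 + √1253025] ≈ (1/2)(15 + 1119.386) = 567.193.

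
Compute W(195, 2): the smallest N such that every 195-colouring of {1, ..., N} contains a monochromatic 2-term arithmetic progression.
W(195, 2) = 195 + 1 = 196

A 2-term AP is any pair of integers, so a monochromatic 2-AP exists iff some colour is used at least twice. With 195 colours, the colouring i ↦ i on {1, ..., 195} uses each colour once, avoiding any monochromatic pair, so W(195, 2) > 195. For {1, ..., 196}, pigeonhole forces two integers of the same colour, which form a monochromatic 2-AP. Hence W(195, 2) = 196.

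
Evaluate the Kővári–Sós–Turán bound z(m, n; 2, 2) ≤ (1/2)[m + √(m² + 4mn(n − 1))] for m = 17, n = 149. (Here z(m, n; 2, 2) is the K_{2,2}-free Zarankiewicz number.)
z(17, 149; 2, 2) ≤ (1/2)[17 + √(17² + 4·17·149·148)] = (1/2)[17 + √1499825] = 620.8367

Kővári–Sós–Turán: let r_1, ..., r_17 be the row sums and z = Σ r_i the total number of 1s. Each pair of columns can share at most one row with both entries 1 (else a 2×2 all-ones block appears), so Σ_i C(r_i, 2) ≤ C(149, 2) = 11026. By convexity Σ_i C(r_i, 2) ≥ 17·C(z/17, 2) = z(z − 17)/(2·17), giving z² − 17z − 17·149·148 ≤ 0 and hence z ≤ (1/2)[17 + √(289 + 4·374884)] = (1/2)[17 + √1499825] ≈ (1/2)(17 + 1224.6734) = 620.8367.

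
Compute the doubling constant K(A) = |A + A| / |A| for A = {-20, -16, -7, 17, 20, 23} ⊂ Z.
K = |A + A| / |A| = 20/6 = 10/3

Enumerate A + A = {a + b : a, b ∈ A}. With |A| = 6, there are |A|^2 = 36 ordered sum pairs; collecting distinct values, A + A = {-40, -36, -32, -27, -23, -14, -3, 0, 1, 3, 4, 7, 10, 13, 16, 34, 37, 40, 43, 46}, so |A + A| = 20. Thus K = 20/6 = 10/3. For comparison, the minimum possible |A + A| over all 6-element sets is 2·6 − 1 = 11 (so min K = 11/6), attained only by arithmetic progressions.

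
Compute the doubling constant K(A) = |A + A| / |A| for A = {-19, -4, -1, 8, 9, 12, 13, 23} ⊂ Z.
K = |A + A| / |A| = 32/8 = 4

Enumerate A + A = {a + b : a, b ∈ A}. With |A| = 8, there are |A|^2 = 64 ordered sum pairs; collecting distinct values, A + A = {-38, -23, -20, -11, -10, -8, -7, -6, -5, -2, 4, 5, 7, 8, 9, 11, 12, 16, 17, 18, 19, 20, 21, 22, 24, 25, 26, 31, 32, 35, 36, 46}, so |A + A| = 32. Thus K = 32/8 = 4. For comparison, the minimum possible |A + A| over all 8-element sets is 2·8 − 1 = 15 (so min K = 15/8), attained only by arithmetic progressions.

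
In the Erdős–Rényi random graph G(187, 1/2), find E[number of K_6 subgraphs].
E[# K_6] = C(187, 6) · (1/2)^C(6, 2) = 54768908194 / 2^15 = 27384454097/16384 ≈ 1671414.434631

For each 6-subset S of vertices (there are C(187, 6) = 54768908194 such S), let X_S = 1 if S induces a K_6 (all C(6, 2) = 15 edges present). Then P(X_S = 1) = (1/2)^15 = 1/32768. By linearity of expectation, E[# K_6] = C(187, 6) · (1/2)^15 = 54768908194 / 32768 = 27384454097/16384 ≈ 1671414.434631.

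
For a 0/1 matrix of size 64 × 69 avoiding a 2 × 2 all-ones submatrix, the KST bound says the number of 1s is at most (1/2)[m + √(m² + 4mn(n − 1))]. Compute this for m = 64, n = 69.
z(64, 69; 2, 2) ≤ (1/2)[64 + √(64² + 4·64·69·68)] = (1/2)[64 + √1205248] = 580.9189

Kővári–Sós–Turán: let r_1, ..., r_64 be the row sums and z = Σ r_i the total number of 1s. Each pair of columns can share at most one row with both entries 1 (else a 2×2 all-ones block appears), so Σ_i C(r_i, 2) ≤ C(69, 2) = 2346. By convexity Σ_i C(r_i, 2) ≥ 64·C(z/64, 2) = z(z − 64)/(2·64), giving z² − 64z − 64·69·68 ≤ 0 and hence z ≤ (1/2)[64 + √(4096 + 4·300288)] = (1/2)[64 + √1205248] ≈ (1/2)(64 + 1097.8379) = 580.9189.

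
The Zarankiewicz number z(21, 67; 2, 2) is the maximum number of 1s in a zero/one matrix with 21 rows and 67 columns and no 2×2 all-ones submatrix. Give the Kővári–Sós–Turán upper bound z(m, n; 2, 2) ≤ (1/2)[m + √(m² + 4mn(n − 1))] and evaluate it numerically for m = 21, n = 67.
z(21, 67; 2, 2) ≤ (1/2)[21 + √(21² + 4·21·67·66)] = (1/2)[21 + √371889] = 315.4135

Kővári–Sós–Turán: let r_1, ..., r_21 be the row sums and z = Σ r_i the total number of 1s. Each pair of columns can share at most one row with both entries 1 (else a 2×2 all-ones block appears), so Σ_i C(r_i, 2) ≤ C(67, 2) = 2211. By convexity Σ_i C(r_i, 2) ≥ 21·C(z/21, 2) = z(z − 21)/(2·21), giving z² − 21z − 21·67·66 ≤ 0 and hence z ≤ (1/2)[21 + √(441 + 4·92862)] = (1/2)[21 + √371889] ≈ (1/2)(21 + 609.827) = 315.4135.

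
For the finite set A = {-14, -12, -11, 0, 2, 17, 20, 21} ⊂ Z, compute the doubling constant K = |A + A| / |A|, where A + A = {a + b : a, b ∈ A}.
K = |A + A| / |A| = 33/8

Enumerate A + A = {a + b : a, b ∈ A}. With |A| = 8, there are |A|^2 = 64 ordered sum pairs; collecting distinct values, A + A = {-28, -26, -25, -24, -23, -22, -14, -12, -11, -10, -9, 0, 2, 3, 4, 5, 6, 7, 8, 9, 10, 17, 19, 20, 21, 22, 23, 34, 37, 38, 40, 41, 42}, so |A + A| = 33. Thus K = 33/8. For comparison, the minimum possible |A + A| over all 8-element sets is 2·8 − 1 = 15 (so min K = 15/8), attained only by arithmetic progressions.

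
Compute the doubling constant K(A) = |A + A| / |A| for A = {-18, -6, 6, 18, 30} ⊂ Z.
K = |A + A| / |A| = 9/5

Enumerate A + A = {a + b : a, b ∈ A}. With |A| = 5, there are |A|^2 = 25 ordered sum pairs; collecting distinct values, A + A = {-36, -24, -12, 0, 12, 24, 36, 48, 60}, so |A + A| = 9. Thus K = 9/5. Here |A + A| = 2|A| − 1 = 9, the minimum possible — so K = 9/5 is minimal, which holds iff A is an arithmetic progression.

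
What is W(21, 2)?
W(21, 2) = 21 + 1 = 22

A 2-term AP is any pair of integers, so a monochromatic 2-AP exists iff some colour is used at least twice. With 21 colours, the colouring i ↦ i on {1, ..., 21} uses each colour once, avoiding any monochromatic pair, so W(21, 2) > 21. For {1, ..., 22}, pigeonhole forces two integers of the same colour, which form a monochromatic 2-AP. Hence W(21, 2) = 22.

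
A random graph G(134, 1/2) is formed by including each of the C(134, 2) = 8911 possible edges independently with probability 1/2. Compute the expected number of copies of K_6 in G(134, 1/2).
E[# K_6] = C(134, 6) · (1/2)^C(6, 2) = 7177979809 / 2^15 ≈ 219054.559601

For each 6-subset S of vertices (there are C(134, 6) = 7177979809 such S), let X_S = 1 if S induces a K_6 (all C(6, 2) = 15 edges present). Then P(X_S = 1) = (1/2)^15 = 1/32768. By linearity of expectation, E[# K_6] = C(134, 6) · (1/2)^15 = 7177979809 / 32768 ≈ 219054.559601.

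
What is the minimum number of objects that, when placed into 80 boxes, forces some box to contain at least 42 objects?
n = (42 − 1)·80 + 1 = 3281

By the generalised pigeonhole principle, to guarantee some box contains ≥ r objects we need more than (r − 1) · k objects total. Threshold: n = (r − 1) · k + 1. With r = 42 and k = 80: n = 41 · 80 + 1 = 3280 + 1 = 3281. For n = 3280 = 41 · 80, we can put exactly 41 objects in every box, avoiding 42 in any single one — so 3281 is tight.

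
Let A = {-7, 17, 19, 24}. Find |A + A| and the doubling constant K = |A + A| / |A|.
K = |A + A| / |A| = 10/4 = 5/2

Enumerate A + A = {a + b : a, b ∈ A}. With |A| = 4, there are |A|^2 = 16 ordered sum pairs; collecting distinct values, A + A = {-14, 10, 12, 17, 34, 36, 38, 41, 43, 48}, so |A + A| = 10. Thus K = 10/4 = 5/2. For comparison, the minimum possible |A + A| over all 4-element sets is 2·4 − 1 = 7 (so min K = 7/4), attained only by arithmetic progressions.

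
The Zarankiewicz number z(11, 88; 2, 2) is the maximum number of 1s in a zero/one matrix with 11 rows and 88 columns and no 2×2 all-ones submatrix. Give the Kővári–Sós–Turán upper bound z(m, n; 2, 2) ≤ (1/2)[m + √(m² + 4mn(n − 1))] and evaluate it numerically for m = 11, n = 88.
z(11, 88; 2, 2) ≤ (1/2)[11 + √(11² + 4·11·88·87)] = (1/2)[11 + √336985] = 295.752

Kővári–Sós–Turán: let r_1, ..., r_11 be the row sums and z = Σ r_i the total number of 1s. Each pair of columns can share at most one row with both entries 1 (else a 2×2 all-ones block appears), so Σ_i C(r_i, 2) ≤ C(88, 2) = 3828. By convexity Σ_i C(r_i, 2) ≥ 11·C(z/11, 2) = z(z − 11)/(2·11), giving z² − 11z − 11·88·87 ≤ 0 and hence z ≤ (1/2)[11 + √(121 + 4·84216)] = (1/2)[11 + √336985] ≈ (1/2)(11 + 580.5041) = 295.752.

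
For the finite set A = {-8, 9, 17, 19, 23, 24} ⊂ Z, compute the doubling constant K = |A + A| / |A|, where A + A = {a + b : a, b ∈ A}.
K = |A + A| / |A| = 21/6 = 7/2

Enumerate A + A = {a + b : a, b ∈ A}. With |A| = 6, there are |A|^2 = 36 ordered sum pairs; collecting distinct values, A + A = {-16, 1, 9, 11, 15, 16, 18, 26, 28, 32, 33, 34, 36, 38, 40, 41, 42, 43, 46, 47, 48}, so |A + A| = 21. Thus K = 21/6 = 7/2. For comparison, the minimum possible |A + A| over all 6-element sets is 2·6 − 1 = 11 (so min K = 11/6), attained only by arithmetic progressions.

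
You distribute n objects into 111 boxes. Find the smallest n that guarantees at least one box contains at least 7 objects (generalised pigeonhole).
n = (7 − 1)·111 + 1 = 667

By the generalised pigeonhole principle, to guarantee some box contains ≥ r objects we need more than (r − 1) · k objects total. Threshold: n = (r − 1) · k + 1. With r = 7 and k = 111: n = 6 · 111 + 1 = 666 + 1 = 667. For n = 666 = 6 · 111, we can put exactly 6 objects in every box, avoiding 7 in any single one — so 667 is tight.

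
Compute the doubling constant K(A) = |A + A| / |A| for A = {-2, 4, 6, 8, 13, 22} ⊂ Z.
K = |A + A| / |A| = 19/6

Enumerate A + A = {a + b : a, b ∈ A}. With |A| = 6, there are |A|^2 = 36 ordered sum pairs; collecting distinct values, A + A = {-4, 2, 4, 6, 8, 10, 11, 12, 14, 16, 17, 19, 20, 21, 26, 28, 30, 35, 44}, so |A + A| = 19. Thus K = 19/6. For comparison, the minimum possible |A + A| over all 6-element sets is 2·6 − 1 = 11 (so min K = 11/6), attained only by arithmetic progressions.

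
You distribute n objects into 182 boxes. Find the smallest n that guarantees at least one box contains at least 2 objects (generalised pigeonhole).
n = (2 − 1)·182 + 1 = 183

By the generalised pigeonhole principle, to guarantee some box contains ≥ r objects we need more than (r − 1) · k objects total. Threshold: n = (r − 1) · k + 1. With r = 2 and k = 182: n = 1 · 182 + 1 = 182 + 1 = 183. For n = 182 = 1 · 182, we can put exactly 1 objects in every box, avoiding 2 in any single one — so 183 is tight.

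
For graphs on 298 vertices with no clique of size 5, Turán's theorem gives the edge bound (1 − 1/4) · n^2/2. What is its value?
Turán density bound = (3/4) · 298^2/2 = 66603/2 ≈ 33301.5

Turán's theorem: ex(n, K_{r+1}) is achieved by the complete r-partite Turán graph T(n, r) with parts as balanced as possible, and is at most (1 − 1/r) · n^2/2. For r = 4, n = 298: the density bound is (3/4) · 88804/2 = 66603/2 ≈ 33301.5. The integer-valued extremum is e(T(298, 4)) = 33301, which is strictly less than the density bound 66603/2 since 4 ∤ 298 (the parts of T(298, 4) cannot all be equal).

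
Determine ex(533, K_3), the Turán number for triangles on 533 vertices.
ex(533, K_3) = ⌊533^2/4⌋ = 71022

Mantel (1907): a triangle-free graph on n vertices has at most ⌊n^2/4⌋ edges, with equality for the complete bipartite graph K_{⌊n/2⌋, ⌈n/2⌉}. For n = 533: ⌊533^2/4⌋ = ⌊284089/4⌋ = 71022. The extremal graph is K_{266, 267}, which has 266·267 = 71022 edges.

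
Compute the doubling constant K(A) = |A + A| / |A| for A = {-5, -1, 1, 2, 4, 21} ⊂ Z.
K = |A + A| / |A| = 20/6 = 10/3

Enumerate A + A = {a + b : a, b ∈ A}. With |A| = 6, there are |A|^2 = 36 ordered sum pairs; collecting distinct values, A + A = {-10, -6, -4, -3, -2, -1, 0, 1, 2, 3, 4, 5, 6, 8, 16, 20, 22, 23, 25, 42}, so |A + A| = 20. Thus K = 20/6 = 10/3. For comparison, the minimum possible |A + A| over all 6-element sets is 2·6 − 1 = 11 (so min K = 11/6), attained only by arithmetic progressions.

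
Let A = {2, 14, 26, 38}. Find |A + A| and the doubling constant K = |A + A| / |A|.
K = |A + A| / |A| = 7/4

Enumerate A + A = {a + b : a, b ∈ A}. With |A| = 4, there are |A|^2 = 16 ordered sum pairs; collecting distinct values, A + A = {4, 16, 28, 40, 52, 64, 76}, so |A + A| = 7. Thus K = 7/4. Here |A + A| = 2|A| − 1 = 7, the minimum possible — so K = 7/4 is minimal, which holds iff A is an arithmetic progression.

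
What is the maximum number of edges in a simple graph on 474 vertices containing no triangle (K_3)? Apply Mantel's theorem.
ex(474, K_3) = ⌊474^2/4⌋ = 56169

Mantel (1907): a triangle-free graph on n vertices has at most ⌊n^2/4⌋ edges, with equality for the complete bipartite graph K_{⌊n/2⌋, ⌈n/2⌉}. For n = 474: ⌊474^2/4⌋ = ⌊224676/4⌋ = 56169. The extremal graph is K_{237, 237}, which has 237·237 = 56169 edges.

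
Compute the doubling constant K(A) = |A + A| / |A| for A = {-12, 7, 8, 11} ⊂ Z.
K = |A + A| / |A| = 10/4 = 5/2

Enumerate A + A = {a + b : a, b ∈ A}. With |A| = 4, there are |A|^2 = 16 ordered sum pairs; collecting distinct values, A + A = {-24, -5, -4, -1, 14, 15, 16, 18, 19, 22}, so |A + A| = 10. Thus K = 10/4 = 5/2. For comparison, the minimum possible |A + A| over all 4-element sets is 2·4 − 1 = 7 (so min K = 7/4), attained only by arithmetic progressions.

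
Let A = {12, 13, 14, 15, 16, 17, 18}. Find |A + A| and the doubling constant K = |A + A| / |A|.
K = |A + A| / |A| = 13/7

Enumerate A + A = {a + b : a, b ∈ A}. With |A| = 7, there are |A|^2 = 49 ordered sum pairs; collecting distinct values, A + A = {24, 25, 26, 27, 28, 29, 30, 31, 32, 33, 34, 35, 36}, so |A + A| = 13. Thus K = 13/7. Here |A + A| = 2|A| − 1 = 13, the minimum possible — so K = 13/7 is minimal, which holds iff A is an arithmetic progression.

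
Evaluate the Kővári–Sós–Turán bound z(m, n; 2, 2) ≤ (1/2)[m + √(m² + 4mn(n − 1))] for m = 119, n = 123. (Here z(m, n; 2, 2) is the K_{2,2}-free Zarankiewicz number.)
z(119, 123; 2, 2) ≤ (1/2)[119 + √(119² + 4·119·123·122)] = (1/2)[119 + √7157017] = 1397.1301

Kővári–Sós–Turán: let r_1, ..., r_119 be the row sums and z = Σ r_i the total number of 1s. Each pair of columns can share at most one row with both entries 1 (else a 2×2 all-ones block appears), so Σ_i C(r_i, 2) ≤ C(123, 2) = 7503. By convexity Σ_i C(r_i, 2) ≥ 119·C(z/119, 2) = z(z − 119)/(2·119), giving z² − 119z − 119·123·122 ≤ 0 and hence z ≤ (1/2)[119 + √(14161 + 4·1785714)] = (1/2)[119 + √7157017] ≈ (1/2)(119 + 2675.2602) = 1397.1301.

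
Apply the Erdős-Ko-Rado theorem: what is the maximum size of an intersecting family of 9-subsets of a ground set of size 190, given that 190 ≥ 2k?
max |F| = C(189, 8) = 34750872249093

Erdős-Ko-Rado (1961): when n ≥ 2k, max |F| = C(n−1, k−1). The bound is attained by the star {A : i ∈ A} for any fixed i ∈ [n]. Here C(190−1, 9−1) = C(189, 8) = 34750872249093.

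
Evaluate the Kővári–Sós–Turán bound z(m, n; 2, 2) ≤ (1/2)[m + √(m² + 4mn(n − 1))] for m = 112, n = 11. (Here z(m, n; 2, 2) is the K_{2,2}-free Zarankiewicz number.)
z(112, 11; 2, 2) ≤ (1/2)[112 + √(112² + 4·112·11·10)] = (1/2)[112 + √61824] = 180.3222

Kővári–Sós–Turán: let r_1, ..., r_112 be the row sums and z = Σ r_i the total number of 1s. Each pair of columns can share at most one row with both entries 1 (else a 2×2 all-ones block appears), so Σ_i C(r_i, 2) ≤ C(11, 2) = 55. By convexity Σ_i C(r_i, 2) ≥ 112·C(z/112, 2) = z(z − 112)/(2·112), giving z² − 112z − 112·11·10 ≤ 0 and hence z ≤ (1/2)[112 + √(12544 + 4·12320)] = (1/2)[112 + √61824] ≈ (1/2)(112 + 248.6443) = 180.3222.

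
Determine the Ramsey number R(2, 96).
R(2, 96) = 96

R(2, k) = k for all k ≥ 2: in a 2-colouring of K_k, either some edge is red (a red K_2) or all edges are blue (a blue K_k). And K_{95} coloured all-blue has no blue K_96, so R(2, 96) > 95. Hence R(2, 96) = 96.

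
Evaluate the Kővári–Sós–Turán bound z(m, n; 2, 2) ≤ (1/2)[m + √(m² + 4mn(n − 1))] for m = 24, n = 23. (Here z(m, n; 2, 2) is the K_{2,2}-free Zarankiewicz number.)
z(24, 23; 2, 2) ≤ (1/2)[24 + √(24² + 4·24·23·22)] = (1/2)[24 + √49152] = 122.8513

Kővári–Sós–Turán: let r_1, ..., r_24 be the row sums and z = Σ r_i the total number of 1s. Each pair of columns can share at most one row with both entries 1 (else a 2×2 all-ones block appears), so Σ_i C(r_i, 2) ≤ C(23, 2) = 253. By convexity Σ_i C(r_i, 2) ≥ 24·C(z/24, 2) = z(z − 24)/(2·24), giving z² − 24z − 24·23·22 ≤ 0 and hence z ≤ (1/2)[24 + √(576 + 4·12144)] = (1/2)[24 + √49152] ≈ (1/2)(24 + 221.7025) = 122.8513.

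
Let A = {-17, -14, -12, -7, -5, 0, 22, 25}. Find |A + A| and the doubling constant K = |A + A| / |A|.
K = |A + A| / |A| = 30/8 = 15/4

Enumerate A + A = {a + b : a, b ∈ A}. With |A| = 8, there are |A|^2 = 64 ordered sum pairs; collecting distinct values, A + A = {-34, -31, -29, -28, -26, -24, -22, -21, -19, -17, -14, -12, -10, -7, -5, 0, 5, 8, 10, 11, 13, 15, 17, 18, 20, 22, 25, 44, 47, 50}, so |A + A| = 30. Thus K = 30/8 = 15/4. For comparison, the minimum possible |A + A| over all 8-element sets is 2·8 − 1 = 15 (so min K = 15/8), attained only by arithmetic progressions.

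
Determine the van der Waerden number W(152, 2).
W(152, 2) = 152 + 1 = 153

A 2-term AP is any pair of integers, so a monochromatic 2-AP exists iff some colour is used at least twice. With 152 colours, the colouring i ↦ i on {1, ..., 152} uses each colour once, avoiding any monochromatic pair, so W(152, 2) > 152. For {1, ..., 153}, pigeonhole forces two integers of the same colour, which form a monochromatic 2-AP. Hence W(152, 2) = 153.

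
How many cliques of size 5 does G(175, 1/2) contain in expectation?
E[# K_5] = C(175, 5) · (1/2)^C(5, 2) = 1291150035 / 2^10 ≈ 1260888.706055

For each 5-subset S of vertices (there are C(175, 5) = 1291150035 such S), let X_S = 1 if S induces a K_5 (all C(5, 2) = 10 edges present). Then P(X_S = 1) = (1/2)^10 = 1/1024. By linearity of expectation, E[# K_5] = C(175, 5) · (1/2)^10 = 1291150035 / 1024 ≈ 1260888.706055.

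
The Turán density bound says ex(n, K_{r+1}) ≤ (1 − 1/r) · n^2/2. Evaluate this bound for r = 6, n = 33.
Turán density bound = (5/6) · 33^2/2 = 1815/4 ≈ 453.75

Turán's theorem: ex(n, K_{r+1}) is achieved by the complete r-partite Turán graph T(n, r) with parts as balanced as possible, and is at most (1 − 1/r) · n^2/2. For r = 6, n = 33: the density bound is (5/6) · 1089/2 = 1815/4 ≈ 453.75. The integer-valued extremum is e(T(33, 6)) = 453, which is strictly less than the density bound 1815/4 since 6 ∤ 33 (the parts of T(33, 6) cannot all be equal).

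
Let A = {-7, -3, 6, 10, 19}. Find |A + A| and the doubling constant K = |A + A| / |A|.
K = |A + A| / |A| = 12/5

Enumerate A + A = {a + b : a, b ∈ A}. With |A| = 5, there are |A|^2 = 25 ordered sum pairs; collecting distinct values, A + A = {-14, -10, -6, -1, 3, 7, 12, 16, 20, 25, 29, 38}, so |A + A| = 12. Thus K = 12/5. For comparison, the minimum possible |A + A| over all 5-element sets is 2·5 − 1 = 9 (so min K = 9/5), attained only by arithmetic progressions.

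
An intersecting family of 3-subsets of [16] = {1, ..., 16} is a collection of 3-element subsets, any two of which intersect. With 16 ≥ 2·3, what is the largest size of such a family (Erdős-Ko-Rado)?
max |F| = C(15, 2) = 105

Erdős-Ko-Rado (1961): when n ≥ 2k, max |F| = C(n−1, k−1). The bound is attained by the star {A : i ∈ A} for any fixed i ∈ [n]. Here C(16−1, 3−1) = C(15, 2) = 105.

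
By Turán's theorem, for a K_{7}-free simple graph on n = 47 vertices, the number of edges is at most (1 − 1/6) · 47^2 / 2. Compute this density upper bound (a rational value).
Turán density bound = (5/6) · 47^2/2 = 11045/12 ≈ 920.4167

Turán's theorem: ex(n, K_{r+1}) is achieved by the complete r-partite Turán graph T(n, r) with parts as balanced as possible, and is at most (1 − 1/r) · n^2/2. For r = 6, n = 47: the density bound is (5/6) · 2209/2 = 11045/12 ≈ 920.4167. The integer-valued extremum is e(T(47, 6)) = 920, which is strictly less than the density bound 11045/12 since 6 ∤ 47 (the parts of T(47, 6) cannot all be equal).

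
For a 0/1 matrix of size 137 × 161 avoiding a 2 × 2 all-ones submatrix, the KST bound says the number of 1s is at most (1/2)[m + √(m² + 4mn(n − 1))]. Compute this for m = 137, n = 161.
z(137, 161; 2, 2) ≤ (1/2)[137 + √(137² + 4·137·161·160)] = (1/2)[137 + √14135249] = 1948.3437

Kővári–Sós–Turán: let r_1, ..., r_137 be the row sums and z = Σ r_i the total number of 1s. Each pair of columns can share at most one row with both entries 1 (else a 2×2 all-ones block appears), so Σ_i C(r_i, 2) ≤ C(161, 2) = 12880. By convexity Σ_i C(r_i, 2) ≥ 137·C(z/137, 2) = z(z − 137)/(2·137), giving z² − 137z − 137·161·160 ≤ 0 and hence z ≤ (1/2)[137 + √(18769 + 4·3529120)] = (1/2)[137 + √14135249] ≈ (1/2)(137 + 3759.6874) = 1948.3437.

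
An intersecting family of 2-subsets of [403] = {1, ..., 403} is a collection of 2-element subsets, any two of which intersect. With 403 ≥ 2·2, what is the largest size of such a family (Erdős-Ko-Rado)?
max |F| = C(402, 1) = 402

Erdős-Ko-Rado (1961): when n ≥ 2k, max |F| = C(n−1, k−1). The bound is attained by the star {A : i ∈ A} for any fixed i ∈ [n]. Here C(403−1, 2−1) = C(402, 1) = 402.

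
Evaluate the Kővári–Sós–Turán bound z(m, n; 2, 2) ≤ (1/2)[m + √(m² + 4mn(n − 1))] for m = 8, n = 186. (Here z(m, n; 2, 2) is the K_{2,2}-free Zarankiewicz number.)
z(8, 186; 2, 2) ≤ (1/2)[8 + √(8² + 4·8·186·185)] = (1/2)[8 + √1101184] = 528.6866

Kővári–Sós–Turán: let r_1, ..., r_8 be the row sums and z = Σ r_i the total number of 1s. Each pair of columns can share at most one row with both entries 1 (else a 2×2 all-ones block appears), so Σ_i C(r_i, 2) ≤ C(186, 2) = 17205. By convexity Σ_i C(r_i, 2) ≥ 8·C(z/8, 2) = z(z − 8)/(2·8), giving z² − 8z − 8·186·185 ≤ 0 and hence z ≤ (1/2)[8 + √(64 + 4·275280)] = (1/2)[8 + √1101184] ≈ (1/2)(8 + 1049.3731) = 528.6866.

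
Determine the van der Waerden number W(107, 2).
W(107, 2) = 107 + 1 = 108

A 2-term AP is any pair of integers, so a monochromatic 2-AP exists iff some colour is used at least twice. With 107 colours, the colouring i ↦ i on {1, ..., 107} uses each colour once, avoiding any monochromatic pair, so W(107, 2) > 107. For {1, ..., 108}, pigeonhole forces two integers of the same colour, which form a monochromatic 2-AP. Hence W(107, 2) = 108.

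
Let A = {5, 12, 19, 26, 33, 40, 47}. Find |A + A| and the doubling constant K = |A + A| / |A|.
K = |A + A| / |A| = 13/7

Enumerate A + A = {a + b : a, b ∈ A}. With |A| = 7, there are |A|^2 = 49 ordered sum pairs; collecting distinct values, A + A = {10, 17, 24, 31, 38, 45, 52, 59, 66, 73, 80, 87, 94}, so |A + A| = 13. Thus K = 13/7. Here |A + A| = 2|A| − 1 = 13, the minimum possible — so K = 13/7 is minimal, which holds iff A is an arithmetic progression.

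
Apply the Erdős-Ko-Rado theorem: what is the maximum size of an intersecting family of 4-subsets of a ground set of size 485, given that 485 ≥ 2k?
max |F| = C(484, 3) = 18779684

The Erdős-Ko-Rado theorem states: for n ≥ 2k, an intersecting family of k-subsets of an n-element set has size at most C(n − 1, k − 1), with equality for 'star' families {A ⊆ [n] : |A| = k, i ∈ A} (fix an element i). For n = 485, k = 4: C(484, 3) = 18779684.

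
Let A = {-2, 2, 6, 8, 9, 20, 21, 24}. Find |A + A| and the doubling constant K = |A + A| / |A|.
K = |A + A| / |A| = 30/8 = 15/4

Enumerate A + A = {a + b : a, b ∈ A}. With |A| = 8, there are |A|^2 = 64 ordered sum pairs; collecting distinct values, A + A = {-4, 0, 4, 6, 7, 8, 10, 11, 12, 14, 15, 16, 17, 18, 19, 22, 23, 26, 27, 28, 29, 30, 32, 33, 40, 41, 42, 44, 45, 48}, so |A + A| = 30. Thus K = 30/8 = 15/4. For comparison, the minimum possible |A + A| over all 8-element sets is 2·8 − 1 = 15 (so min K = 15/8), attained only by arithmetic progressions.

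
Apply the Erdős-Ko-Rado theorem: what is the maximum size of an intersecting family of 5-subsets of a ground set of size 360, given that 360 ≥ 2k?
max |F| = C(359, 4) = 680588251

The Erdős-Ko-Rado theorem states: for n ≥ 2k, an intersecting family of k-subsets of an n-element set has size at most C(n − 1, k − 1), with equality for 'star' families {A ⊆ [n] : |A| = k, i ∈ A} (fix an element i). For n = 360, k = 5: C(359, 4) = 680588251.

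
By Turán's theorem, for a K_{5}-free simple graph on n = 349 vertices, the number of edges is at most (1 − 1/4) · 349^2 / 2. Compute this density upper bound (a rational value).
Turán density bound = (3/4) · 349^2/2 = 365403/8 ≈ 45675.375

Turán's theorem: ex(n, K_{r+1}) is achieved by the complete r-partite Turán graph T(n, r) with parts as balanced as possible, and is at most (1 − 1/r) · n^2/2. For r = 4, n = 349: the density bound is (3/4) · 121801/2 = 365403/8 ≈ 45675.375. The integer-valued extremum is e(T(349, 4)) = 45675, which is strictly less than the density bound 365403/8 since 4 ∤ 349 (the parts of T(349, 4) cannot all be equal).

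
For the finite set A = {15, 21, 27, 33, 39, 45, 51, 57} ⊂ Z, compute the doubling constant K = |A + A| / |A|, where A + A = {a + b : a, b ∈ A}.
K = |A + A| / |A| = 15/8

Enumerate A + A = {a + b : a, b ∈ A}. With |A| = 8, there are |A|^2 = 64 ordered sum pairs; collecting distinct values, A + A = {30, 36, 42, 48, 54, 60, 66, 72, 78, 84, 90, 96, 102, 108, 114}, so |A + A| = 15. Thus K = 15/8. Here |A + A| = 2|A| − 1 = 15, the minimum possible — so K = 15/8 is minimal, which holds iff A is an arithmetic progression.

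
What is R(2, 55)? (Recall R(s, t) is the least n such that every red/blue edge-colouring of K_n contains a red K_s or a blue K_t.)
R(2, 55) = 55

R(2, k) = k for all k ≥ 2: in a 2-colouring of K_k, either some edge is red (a red K_2) or all edges are blue (a blue K_k). And K_{54} coloured all-blue has no blue K_55, so R(2, 55) > 54. Hence R(2, 55) = 55.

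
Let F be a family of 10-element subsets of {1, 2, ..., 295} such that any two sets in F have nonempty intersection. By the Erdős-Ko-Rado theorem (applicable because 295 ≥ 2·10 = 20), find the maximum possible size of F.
max |F| = C(294, 9) = 39963546001186808

Erdős-Ko-Rado (1961): when n ≥ 2k, max |F| = C(n−1, k−1). The bound is attained by the star {A : i ∈ A} for any fixed i ∈ [n]. Here C(295−1, 10−1) = C(294, 9) = 39963546001186808.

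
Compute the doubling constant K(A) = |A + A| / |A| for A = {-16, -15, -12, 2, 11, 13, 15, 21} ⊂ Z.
K = |A + A| / |A| = 34/8 = 17/4

Enumerate A + A = {a + b : a, b ∈ A}. With |A| = 8, there are |A|^2 = 64 ordered sum pairs; collecting distinct values, A + A = {-32, -31, -30, -28, -27, -24, -14, -13, -10, -5, -4, -3, -2, -1, 0, 1, 3, 4, 5, 6, 9, 13, 15, 17, 22, 23, 24, 26, 28, 30, 32, 34, 36, 42}, so |A + A| = 34. Thus K = 34/8 = 17/4. For comparison, the minimum possible |A + A| over all 8-element sets is 2·8 − 1 = 15 (so min K = 15/8), attained only by arithmetic progressions.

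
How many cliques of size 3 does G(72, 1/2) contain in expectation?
E[# K_3] = C(72, 3) · (1/2)^C(3, 2) = 59640 / 2^3 = 7455

For each 3-subset S of vertices (there are C(72, 3) = 59640 such S), let X_S = 1 if S induces a K_3 (all C(3, 2) = 3 edges present). Then P(X_S = 1) = (1/2)^3 = 1/8. By linearity of expectation, E[# K_3] = C(72, 3) · (1/2)^3 = 59640 / 8 = 7455.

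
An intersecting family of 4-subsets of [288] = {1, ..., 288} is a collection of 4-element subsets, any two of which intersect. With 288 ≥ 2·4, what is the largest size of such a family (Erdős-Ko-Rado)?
max |F| = C(287, 3) = 3898895

The Erdős-Ko-Rado theorem states: for n ≥ 2k, an intersecting family of k-subsets of an n-element set has size at most C(n − 1, k − 1), with equality for 'star' families {A ⊆ [n] : |A| = k, i ∈ A} (fix an element i). For n = 288, k = 4: C(287, 3) = 3898895.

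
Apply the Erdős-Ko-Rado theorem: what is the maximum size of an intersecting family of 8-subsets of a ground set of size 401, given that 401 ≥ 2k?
max |F| = C(400, 7) = 308364541201200

Erdős-Ko-Rado (1961): when n ≥ 2k, max |F| = C(n−1, k−1). The bound is attained by the star {A : i ∈ A} for any fixed i ∈ [n]. Here C(401−1, 8−1) = C(400, 7) = 308364541201200.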